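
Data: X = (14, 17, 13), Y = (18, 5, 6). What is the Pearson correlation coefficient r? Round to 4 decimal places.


r = sum((xi-xbar)(yi-ybar)) / sqrt(sum((xi-xbar)^2) * sum((yi-ybar)^2))
n = 3, xbar = 44/3 ≈ 14.666667, ybar = 29/3 ≈ 9.666667
Sxy = sum((xi-xbar)(yi-ybar)) = -31/3 ≈ -10.333333
Sxx = sum((xi-xbar)^2) = 26/3 ≈ 8.666667
Syy = sum((yi-ybar)^2) = 314/3 ≈ 104.666667
sqrt(Sxx*Syy) ≈ 30.118285
r = Sxy / sqrt(Sxx*Syy) = -10.333333 / 30.118285 ≈ -0.343092

-0.3431


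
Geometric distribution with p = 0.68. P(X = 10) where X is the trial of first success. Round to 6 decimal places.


P = (1-p)^(k-1) * p
(1-p)^(k-1) = 0.32^9 ≈ 0.00003518437
P = 0.00003518437 * 0.68 ≈ 0.00002392537

0.000024


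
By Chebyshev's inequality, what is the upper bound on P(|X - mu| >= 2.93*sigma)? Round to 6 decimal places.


P <= 1/k^2
k^2 = 2.93^2 = 8.5849
1/k^2 = 1 / 8.5849 ≈ 0.11648359

0.116484


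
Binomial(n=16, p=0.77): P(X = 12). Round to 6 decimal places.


P = C(n,k) * p^k * (1-p)^(n-k)
C(16,12) = 1820
p^k = 0.77^12 ≈ 0.04343989
(1-p)^(n-k) = 0.23^4 = 0.00279841
P = 1820 * 0.04343989 * 0.00279841 ≈ 0.221244

0.221244


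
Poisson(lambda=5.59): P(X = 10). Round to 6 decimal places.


P = e^(-lam) * lam^k / k!
e^(-5.59) ≈ 0.003735028
lam^k = 5.59^10 ≈ 29793263.583307
k! = 10! = 3628800
P = 0.003735028 * 29793263.583307 / 3628800 ≈ 0.030665

0.030665


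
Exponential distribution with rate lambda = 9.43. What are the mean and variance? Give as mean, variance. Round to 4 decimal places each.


mean = 1/lam, var = 1/lam^2
mean = 1 / 9.43 = 100/943 ≈ 0.106045
lam^2 = 9.43^2 = 88.9249
var = 1 / 88.9249 ≈ 0.011245

0.1060, 0.0112


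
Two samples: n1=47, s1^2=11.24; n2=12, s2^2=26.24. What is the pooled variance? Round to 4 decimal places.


sp^2 = ((n1-1)*s1^2 + (n2-1)*s2^2)/(n1+n2-2)
(n1-1)*s1^2 = 46 * 11.24 = 517.04
(n2-1)*s2^2 = 11 * 26.24 = 288.64
numerator = 517.04 + 288.64 = 805.68
n1+n2-2 = 57
sp^2 = 805.68 / 57 = 6714/475 ≈ 14.134737

14.1347


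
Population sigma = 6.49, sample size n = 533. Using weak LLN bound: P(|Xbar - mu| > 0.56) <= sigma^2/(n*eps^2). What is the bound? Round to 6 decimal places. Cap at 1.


bound = min(1, sigma^2/(n*eps^2))
sigma^2 = 6.49^2 = 42.1201
n*eps^2 = 533 * 0.56^2 = 533 * 0.3136 = 167.1488
sigma^2/(n*eps^2) = 42.1201 / 167.1488 ≈ 0.25199164

0.251992


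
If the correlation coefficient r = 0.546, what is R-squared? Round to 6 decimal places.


R^2 = r^2 = (0.546)^2 = 0.298116

0.298116


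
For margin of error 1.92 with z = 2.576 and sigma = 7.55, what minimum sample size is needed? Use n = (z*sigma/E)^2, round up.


z*sigma/E = 2.576 * 7.55 / 1.92 = 24311/2400 ≈ 10.129583
(z*sigma/E)^2 ≈ 102.608459
round up: n = 103

103


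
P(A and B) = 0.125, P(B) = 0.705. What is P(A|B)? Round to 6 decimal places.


P(A|B) = P(A and B) / P(B) = 0.125 / 0.705 = 25/141 ≈ 0.17730496

0.177305


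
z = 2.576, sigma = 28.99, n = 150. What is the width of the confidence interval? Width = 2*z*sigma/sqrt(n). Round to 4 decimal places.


width = 2*z*sigma/sqrt(n)
2*z*sigma = 2 * 2.576 * 28.99 = 149.35648
sqrt(150) ≈ 12.247449
width = 149.35648 / 12.247449 ≈ 12.194906

12.1949


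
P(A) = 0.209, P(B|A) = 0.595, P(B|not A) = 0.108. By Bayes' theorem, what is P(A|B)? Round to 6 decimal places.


P(A|B) = P(B|A)*P(A) / P(B), P(B) = P(B|A)*P(A) + P(B|not A)*P(not A)
P(B|A)*P(A) = 0.595 * 0.209 = 0.124355
P(B|not A)*P(not A) = 0.108 * 0.791 = 0.085428
P(B) = 0.124355 + 0.085428 = 0.209783
P(A|B) = 0.124355 / 0.209783 ≈ 0.59277921

0.592779


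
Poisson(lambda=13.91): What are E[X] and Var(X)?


E[X] = Var(X) = lambda = 13.91

13.91, 13.91


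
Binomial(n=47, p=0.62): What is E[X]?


E[X] = n*p = 47 * 0.62 = 29.14

29.14


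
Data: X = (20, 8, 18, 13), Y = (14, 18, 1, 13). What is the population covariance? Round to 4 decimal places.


Cov = (1/n)*sum((xi-xbar)(yi-ybar))
n = 4, xbar = 59/4 = 14.75, ybar = 46/4 = 11.5
sum((xi-xbar)(yi-ybar)) = -67.5
Cov = -67.5 / 4 = -16.875

-16.8750


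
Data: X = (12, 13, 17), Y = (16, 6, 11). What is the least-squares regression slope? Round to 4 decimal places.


b = sum((xi-xbar)(yi-ybar)) / sum((xi-xbar)^2)
n = 3, xbar = 42/3 = 14, ybar = 33/3 = 11
Sxy = sum((xi-xbar)(yi-ybar)) = -5
Sxx = sum((xi-xbar)^2) = 14
b = Sxy / Sxx = -5/14 ≈ -0.357143

-0.3571


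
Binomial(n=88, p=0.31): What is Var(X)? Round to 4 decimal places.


Var = n*p*(1-p) = 88 * 0.31 * 0.69 = 18.8232

18.8232


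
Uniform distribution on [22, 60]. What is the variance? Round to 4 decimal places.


Var = (b-a)^2 / 12
(b-a)^2 = (60 - 22)^2 = 1444
Var = 1444/12 ≈ 120.333333

120.3333


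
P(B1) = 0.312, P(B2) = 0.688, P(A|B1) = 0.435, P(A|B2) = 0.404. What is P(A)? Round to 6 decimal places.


P(A) = P(A|B1)*P(B1) + P(A|B2)*P(B2)
P(A|B1)*P(B1) = 0.435 * 0.312 = 0.13572
P(A|B2)*P(B2) = 0.404 * 0.688 = 0.277952
P(A) = 0.13572 + 0.277952 = 0.413672

0.413672


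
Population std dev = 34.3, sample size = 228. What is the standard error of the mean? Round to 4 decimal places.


SE = sigma / sqrt(n)
sqrt(228) ≈ 15.099669
SE = 34.3 / 15.099669 ≈ 2.271573

2.2716


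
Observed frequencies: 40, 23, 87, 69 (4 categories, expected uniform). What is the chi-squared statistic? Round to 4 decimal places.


chi2 = sum((O-E)^2/E), E = total/4
total = 219, E = 219/4 = 54.75
(40 - 54.75)^2 / 54.75 = 217.5625 / 54.75 = 3481/876 ≈ 3.973744
(23 - 54.75)^2 / 54.75 = 1008.0625 / 54.75 = 16129/876 ≈ 18.412100
(87 - 54.75)^2 / 54.75 = 1040.0625 / 54.75 = 5547/292 ≈ 18.996575
(69 - 54.75)^2 / 54.75 = 203.0625 / 54.75 = 1083/292 ≈ 3.708904
chi2 = 9875/219 ≈ 45.091324

45.0913


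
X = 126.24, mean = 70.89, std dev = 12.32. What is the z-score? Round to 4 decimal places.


z = (X - mu) / sigma
X - mu = 126.24 - 70.89 = 55.35
z = 55.35 / 12.32 = 5535/1232 ≈ 4.492695

4.4927


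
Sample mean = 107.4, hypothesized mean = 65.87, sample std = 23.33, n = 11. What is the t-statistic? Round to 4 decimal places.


t = (xbar - mu0) / (s/sqrt(n))
xbar - mu0 = 107.4 - 65.87 = 41.53
sqrt(11) ≈ 3.31662479
s/sqrt(n) = 23.33 / 3.31662479 ≈ 7.03425967
t = 41.53 / 7.03425967 ≈ 5.903962

5.9040


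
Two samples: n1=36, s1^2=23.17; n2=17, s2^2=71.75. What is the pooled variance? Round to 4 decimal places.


sp^2 = ((n1-1)*s1^2 + (n2-1)*s2^2)/(n1+n2-2)
(n1-1)*s1^2 = 35 * 23.17 = 810.95
(n2-1)*s2^2 = 16 * 71.75 = 1148
numerator = 810.95 + 1148 = 1958.95
n1+n2-2 = 51
sp^2 = 1958.95 / 51 = 39179/1020 ≈ 38.410784

38.4108


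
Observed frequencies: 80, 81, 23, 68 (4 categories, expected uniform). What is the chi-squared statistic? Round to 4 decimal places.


chi2 = sum((O-E)^2/E), E = total/4
total = 252, E = 252/4 = 63
(80 - 63)^2 / 63 = 289 / 63 = 289/63 ≈ 4.587302
(81 - 63)^2 / 63 = 324 / 63 = 36/7 ≈ 5.142857
(23 - 63)^2 / 63 = 1600 / 63 = 1600/63 ≈ 25.396825
(68 - 63)^2 / 63 = 25 / 63 = 25/63 ≈ 0.396825
chi2 = 746/21 ≈ 35.523810

35.5238


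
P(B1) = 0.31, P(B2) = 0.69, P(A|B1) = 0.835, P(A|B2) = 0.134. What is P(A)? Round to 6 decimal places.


P(A) = P(A|B1)*P(B1) + P(A|B2)*P(B2)
P(A|B1)*P(B1) = 0.835 * 0.31 = 0.25885
P(A|B2)*P(B2) = 0.134 * 0.69 = 0.09246
P(A) = 0.25885 + 0.09246 = 0.35131

0.351310


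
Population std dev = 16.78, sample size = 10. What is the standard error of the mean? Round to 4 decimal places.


SE = sigma / sqrt(n)
sqrt(10) ≈ 3.162278
SE = 16.78 / 3.162278 ≈ 5.306302

5.3063


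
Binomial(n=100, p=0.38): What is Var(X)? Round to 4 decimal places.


Var = n*p*(1-p) = 100 * 0.38 * 0.62 = 23.56

23.5600


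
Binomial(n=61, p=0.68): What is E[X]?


E[X] = n*p = 61 * 0.68 = 41.48

41.48


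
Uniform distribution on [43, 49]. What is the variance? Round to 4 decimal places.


Var = (b-a)^2 / 12
(b-a)^2 = (49 - 43)^2 = 36
Var = 36/12 = 3

3.0000


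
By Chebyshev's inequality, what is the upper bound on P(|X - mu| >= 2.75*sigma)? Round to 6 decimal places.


P <= 1/k^2
k^2 = 2.75^2 = 7.5625
1/k^2 = 1 / 7.5625 = 16/121 ≈ 0.13223140

0.132231


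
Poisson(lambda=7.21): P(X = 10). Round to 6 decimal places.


P = e^(-lam) * lam^k / k!
e^(-7.21) ≈ 0.0007391572
lam^k = 7.21^10 ≈ 379623113.890409
k! = 10! = 3628800
P = 0.0007391572 * 379623113.890409 / 3628800 ≈ 0.077326

0.077326


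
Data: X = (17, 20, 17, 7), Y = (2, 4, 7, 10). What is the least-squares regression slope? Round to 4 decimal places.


b = sum((xi-xbar)(yi-ybar)) / sum((xi-xbar)^2)
n = 4, xbar = 61/4 = 15.25, ybar = 23/4 = 5.75
Sxy = sum((xi-xbar)(yi-ybar)) = -47.75
Sxx = sum((xi-xbar)^2) = 96.75
b = Sxy / Sxx = -191/387 ≈ -0.493540

-0.4935


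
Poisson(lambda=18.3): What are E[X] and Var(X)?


E[X] = Var(X) = lambda = 18.3

18.3, 18.3


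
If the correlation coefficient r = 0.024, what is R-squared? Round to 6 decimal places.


R^2 = r^2 = (0.024)^2 = 0.000576

0.000576


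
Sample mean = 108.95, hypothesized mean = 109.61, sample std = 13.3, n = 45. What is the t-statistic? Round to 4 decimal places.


t = (xbar - mu0) / (s/sqrt(n))
xbar - mu0 = 108.95 - 109.61 = -0.66
sqrt(45) ≈ 6.70820393
s/sqrt(n) = 13.3 / 6.70820393 ≈ 1.98264694
t = -0.66 / 1.98264694 ≈ -0.332888

-0.3329


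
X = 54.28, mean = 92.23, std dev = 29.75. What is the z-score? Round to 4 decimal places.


z = (X - mu) / sigma
X - mu = 54.28 - 92.23 = -37.95
z = -37.95 / 29.75 = -759/595 ≈ -1.275630

-1.2756


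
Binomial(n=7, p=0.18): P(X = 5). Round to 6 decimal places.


P = C(n,k) * p^k * (1-p)^(n-k)
C(7,5) = 21
p^k = 0.18^5 = 0.0001889568
(1-p)^(n-k) = 0.82^2 = 0.6724
P = 21 * 0.0001889568 * 0.6724 ≈ 0.002668

0.002668


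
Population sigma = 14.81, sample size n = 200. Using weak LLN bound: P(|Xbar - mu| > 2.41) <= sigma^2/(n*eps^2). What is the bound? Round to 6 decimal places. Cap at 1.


bound = min(1, sigma^2/(n*eps^2))
sigma^2 = 14.81^2 = 219.3361
n*eps^2 = 200 * 2.41^2 = 200 * 5.8081 = 1161.62
sigma^2/(n*eps^2) = 219.3361 / 1161.62 ≈ 0.18881915

0.188819


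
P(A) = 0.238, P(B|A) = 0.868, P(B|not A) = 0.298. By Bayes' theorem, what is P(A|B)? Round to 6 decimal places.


P(A|B) = P(B|A)*P(A) / P(B), P(B) = P(B|A)*P(A) + P(B|not A)*P(not A)
P(B|A)*P(A) = 0.868 * 0.238 = 0.206584
P(B|not A)*P(not A) = 0.298 * 0.762 = 0.227076
P(B) = 0.206584 + 0.227076 = 0.43366
P(A|B) = 0.206584 / 0.43366 ≈ 0.47637320

0.476373


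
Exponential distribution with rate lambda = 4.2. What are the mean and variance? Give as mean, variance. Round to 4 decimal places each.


mean = 1/lam, var = 1/lam^2
mean = 1 / 4.2 = 5/21 ≈ 0.238095
lam^2 = 4.2^2 = 17.64
var = 1 / 17.64 = 25/441 ≈ 0.056689

0.2381, 0.0567


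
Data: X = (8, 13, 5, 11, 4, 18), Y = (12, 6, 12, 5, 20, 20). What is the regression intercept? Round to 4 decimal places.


a = ybar - b*xbar, where b = sum((xi-xbar)(yi-ybar)) / sum((xi-xbar)^2)
n = 6, xbar = 59/6 ≈ 9.833333, ybar = 75/6 = 12.5
Sxy = sum((xi-xbar)(yi-ybar)) = -8.5
Sxx = sum((xi-xbar)^2) = 833/6 ≈ 138.833333
b = Sxy / Sxx = -3/49 ≈ -0.061224
a = 12.5 - (-0.061224) * 9.833333 = 642/49 ≈ 13.102041

13.1020


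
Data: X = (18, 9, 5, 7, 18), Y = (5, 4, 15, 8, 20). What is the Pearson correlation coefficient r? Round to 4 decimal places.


r = sum((xi-xbar)(yi-ybar)) / sqrt(sum((xi-xbar)^2) * sum((yi-ybar)^2))
n = 5, xbar = 57/5 = 11.4, ybar = 52/5 = 10.4
Sxy = sum((xi-xbar)(yi-ybar)) = 24.2
Sxx = sum((xi-xbar)^2) = 153.2
Syy = sum((yi-ybar)^2) = 189.2
sqrt(Sxx*Syy) ≈ 170.251109
r = Sxy / sqrt(Sxx*Syy) = 24.2 / 170.251109 ≈ 0.142143

0.1421


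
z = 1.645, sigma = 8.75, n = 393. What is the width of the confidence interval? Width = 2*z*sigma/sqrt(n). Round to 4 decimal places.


width = 2*z*sigma/sqrt(n)
2*z*sigma = 2 * 1.645 * 8.75 = 28.7875
sqrt(393) ≈ 19.824228
width = 28.7875 / 19.824228 ≈ 1.452137

1.4521


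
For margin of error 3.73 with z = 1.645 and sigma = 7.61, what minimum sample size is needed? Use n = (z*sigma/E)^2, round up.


z*sigma/E = 1.645 * 7.61 / 3.73 ≈ 3.356153
(z*sigma/E)^2 ≈ 11.263762
round up: n = 12

12


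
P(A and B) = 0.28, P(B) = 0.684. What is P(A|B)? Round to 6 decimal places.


P(A|B) = P(A and B) / P(B) = 0.28 / 0.684 = 70/171 ≈ 0.40935673

0.409357


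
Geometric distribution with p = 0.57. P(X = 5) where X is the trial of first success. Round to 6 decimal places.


P = (1-p)^(k-1) * p
(1-p)^(k-1) = 0.43^4 = 0.03418801
P = 0.03418801 * 0.57 ≈ 0.01948717

0.019487


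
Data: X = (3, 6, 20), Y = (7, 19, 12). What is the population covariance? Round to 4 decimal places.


Cov = (1/n)*sum((xi-xbar)(yi-ybar))
n = 3, xbar = 29/3 ≈ 9.666667, ybar = 38/3 ≈ 12.666667
sum((xi-xbar)(yi-ybar)) = 23/3 ≈ 7.666667
Cov = 7.666667 / 3 = 23/9 ≈ 2.555556

2.5556


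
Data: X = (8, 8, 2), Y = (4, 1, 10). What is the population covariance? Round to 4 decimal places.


Cov = (1/n)*sum((xi-xbar)(yi-ybar))
n = 3, xbar = 18/3 = 6, ybar = 15/3 = 5
sum((xi-xbar)(yi-ybar)) = -30
Cov = -30 / 3 = -10

-10.0000


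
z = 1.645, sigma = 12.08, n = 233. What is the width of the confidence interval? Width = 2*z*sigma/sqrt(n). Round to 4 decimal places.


width = 2*z*sigma/sqrt(n)
2*z*sigma = 2 * 1.645 * 12.08 = 39.7432
sqrt(233) ≈ 15.264338
width = 39.7432 / 15.264338 ≈ 2.603664

2.6037


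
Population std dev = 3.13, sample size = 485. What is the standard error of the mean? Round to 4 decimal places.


SE = sigma / sqrt(n)
sqrt(485) ≈ 22.022716
SE = 3.13 / 22.022716 ≈ 0.142126

0.1421


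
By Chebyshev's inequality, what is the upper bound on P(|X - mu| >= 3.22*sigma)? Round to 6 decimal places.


P <= 1/k^2
k^2 = 3.22^2 = 10.3684
1/k^2 = 1 / 10.3684 ≈ 0.09644690

0.096447


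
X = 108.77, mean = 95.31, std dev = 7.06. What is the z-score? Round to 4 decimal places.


z = (X - mu) / sigma
X - mu = 108.77 - 95.31 = 13.46
z = 13.46 / 7.06 = 673/353 ≈ 1.906516

1.9065


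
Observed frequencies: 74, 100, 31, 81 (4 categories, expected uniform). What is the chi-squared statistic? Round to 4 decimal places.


chi2 = sum((O-E)^2/E), E = total/4
total = 286, E = 286/4 = 71.5
(74 - 71.5)^2 / 71.5 = 6.25 / 71.5 = 25/286 ≈ 0.087413
(100 - 71.5)^2 / 71.5 = 812.25 / 71.5 = 3249/286 ≈ 11.360140
(31 - 71.5)^2 / 71.5 = 1640.25 / 71.5 = 6561/286 ≈ 22.940559
(81 - 71.5)^2 / 71.5 = 90.25 / 71.5 = 361/286 ≈ 1.262238
chi2 = 5098/143 ≈ 35.650350

35.6503


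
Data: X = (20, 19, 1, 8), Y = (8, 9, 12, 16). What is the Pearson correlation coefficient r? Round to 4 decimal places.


r = sum((xi-xbar)(yi-ybar)) / sqrt(sum((xi-xbar)^2) * sum((yi-ybar)^2))
n = 4, xbar = 48/4 = 12, ybar = 45/4 = 11.25
Sxy = sum((xi-xbar)(yi-ybar)) = -69
Sxx = sum((xi-xbar)^2) = 250
Syy = sum((yi-ybar)^2) = 38.75
sqrt(Sxx*Syy) ≈ 98.425098
r = Sxy / sqrt(Sxx*Syy) = -69 / 98.425098 ≈ -0.701041

-0.7010


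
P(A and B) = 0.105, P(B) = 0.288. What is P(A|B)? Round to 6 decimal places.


P(A|B) = P(A and B) / P(B) = 0.105 / 0.288 = 35/96 ≈ 0.36458333

0.364583


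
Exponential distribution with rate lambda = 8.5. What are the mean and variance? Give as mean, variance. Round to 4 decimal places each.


mean = 1/lam, var = 1/lam^2
mean = 1 / 8.5 = 2/17 ≈ 0.117647
lam^2 = 8.5^2 = 72.25
var = 1 / 72.25 = 4/289 ≈ 0.013841

0.1176, 0.0138


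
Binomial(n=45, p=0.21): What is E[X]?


E[X] = n*p = 45 * 0.21 = 9.45

9.45


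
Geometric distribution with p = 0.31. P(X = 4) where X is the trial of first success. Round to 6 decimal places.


P = (1-p)^(k-1) * p
(1-p)^(k-1) = 0.69^3 = 0.328509
P = 0.328509 * 0.31 ≈ 0.1018378

0.101838


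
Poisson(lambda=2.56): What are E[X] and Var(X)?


E[X] = Var(X) = lambda = 2.56

2.56, 2.56


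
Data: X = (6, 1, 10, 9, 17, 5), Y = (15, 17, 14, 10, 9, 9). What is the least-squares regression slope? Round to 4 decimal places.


b = sum((xi-xbar)(yi-ybar)) / sum((xi-xbar)^2)
n = 6, xbar = 48/6 = 8, ybar = 74/6 = 37/3 ≈ 12.333333
Sxy = sum((xi-xbar)(yi-ybar)) = -57
Sxx = sum((xi-xbar)^2) = 148
b = Sxy / Sxx = -57/148 ≈ -0.385135

-0.3851


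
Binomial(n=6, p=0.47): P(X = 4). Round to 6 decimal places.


P = C(n,k) * p^k * (1-p)^(n-k)
C(6,4) = 15
p^k = 0.47^4 = 0.04879681
(1-p)^(n-k) = 0.53^2 = 0.2809
P = 15 * 0.04879681 * 0.2809 ≈ 0.205605

0.205605


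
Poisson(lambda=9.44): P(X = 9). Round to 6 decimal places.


P = e^(-lam) * lam^k / k!
e^(-9.44) ≈ 0.00007948041
lam^k = 9.44^9 ≈ 595316539.624123
k! = 9! = 362880
P = 0.00007948041 * 595316539.624123 / 362880 ≈ 0.130390

0.130390


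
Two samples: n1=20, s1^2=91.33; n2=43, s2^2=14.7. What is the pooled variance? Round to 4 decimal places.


sp^2 = ((n1-1)*s1^2 + (n2-1)*s2^2)/(n1+n2-2)
(n1-1)*s1^2 = 19 * 91.33 = 1735.27
(n2-1)*s2^2 = 42 * 14.7 = 617.4
numerator = 1735.27 + 617.4 = 2352.67
n1+n2-2 = 61
sp^2 = 2352.67 / 61 = 235267/6100 ≈ 38.568361

38.5684


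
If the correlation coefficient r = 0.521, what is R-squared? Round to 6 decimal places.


R^2 = r^2 = (0.521)^2 = 0.271441

0.271441


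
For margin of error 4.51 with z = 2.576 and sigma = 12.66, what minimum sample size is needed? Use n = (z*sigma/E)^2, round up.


z*sigma/E = 2.576 * 12.66 / 4.51 ≈ 7.231078
(z*sigma/E)^2 ≈ 52.288483
round up: n = 53

53


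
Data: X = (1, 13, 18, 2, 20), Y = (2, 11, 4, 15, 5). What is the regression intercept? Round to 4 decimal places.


a = ybar - b*xbar, where b = sum((xi-xbar)(yi-ybar)) / sum((xi-xbar)^2)
n = 5, xbar = 54/5 = 10.8, ybar = 37/5 = 7.4
Sxy = sum((xi-xbar)(yi-ybar)) = -52.6
Sxx = sum((xi-xbar)^2) = 314.8
b = Sxy / Sxx = -263/1574 ≈ -0.167090
a = 7.4 - (-0.167090) * 10.8 = 7244/787 ≈ 9.204574

9.2046


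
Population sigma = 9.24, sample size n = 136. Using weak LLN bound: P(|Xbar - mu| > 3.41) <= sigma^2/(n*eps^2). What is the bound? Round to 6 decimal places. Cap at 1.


bound = min(1, sigma^2/(n*eps^2))
sigma^2 = 9.24^2 = 85.3776
n*eps^2 = 136 * 3.41^2 = 136 * 11.6281 = 1581.4216
sigma^2/(n*eps^2) = 85.3776 / 1581.4216 ≈ 0.05398788

0.053988


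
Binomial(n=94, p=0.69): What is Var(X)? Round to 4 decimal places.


Var = n*p*(1-p) = 94 * 0.69 * 0.31 = 20.1066

20.1066


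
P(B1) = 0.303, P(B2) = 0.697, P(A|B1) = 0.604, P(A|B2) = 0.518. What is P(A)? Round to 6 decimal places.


P(A) = P(A|B1)*P(B1) + P(A|B2)*P(B2)
P(A|B1)*P(B1) = 0.604 * 0.303 = 0.183012
P(A|B2)*P(B2) = 0.518 * 0.697 = 0.361046
P(A) = 0.183012 + 0.361046 = 0.544058

0.544058


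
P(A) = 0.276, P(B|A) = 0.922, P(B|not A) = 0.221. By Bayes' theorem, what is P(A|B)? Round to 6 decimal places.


P(A|B) = P(B|A)*P(A) / P(B), P(B) = P(B|A)*P(A) + P(B|not A)*P(not A)
P(B|A)*P(A) = 0.922 * 0.276 = 0.254472
P(B|not A)*P(not A) = 0.221 * 0.724 = 0.160004
P(B) = 0.254472 + 0.160004 = 0.414476
P(A|B) = 0.254472 / 0.414476 ≈ 0.61396076

0.613961


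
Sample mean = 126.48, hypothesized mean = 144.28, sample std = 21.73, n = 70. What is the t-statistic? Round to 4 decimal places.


t = (xbar - mu0) / (s/sqrt(n))
xbar - mu0 = 126.48 - 144.28 = -17.8
sqrt(70) ≈ 8.36660027
s/sqrt(n) = 21.73 / 8.36660027 ≈ 2.59723177
t = -17.8 / 2.59723177 ≈ -6.853451

-6.8535


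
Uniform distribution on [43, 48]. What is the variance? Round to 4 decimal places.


Var = (b-a)^2 / 12
(b-a)^2 = (48 - 43)^2 = 25
Var = 25/12 ≈ 2.083333

2.0833


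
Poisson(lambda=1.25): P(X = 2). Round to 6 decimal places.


P = e^(-lam) * lam^k / k!
e^(-1.25) ≈ 0.2865048
lam^k = 1.25^2 = 1.5625
k! = 2! = 2
P = 0.2865048 * 1.5625 / 2 ≈ 0.223832

0.223832


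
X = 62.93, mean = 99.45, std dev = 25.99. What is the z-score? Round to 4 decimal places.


z = (X - mu) / sigma
X - mu = 62.93 - 99.45 = -36.52
z = -36.52 / 25.99 = -3652/2599 ≈ -1.405156

-1.4052


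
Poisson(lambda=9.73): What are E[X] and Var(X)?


E[X] = Var(X) = lambda = 9.73

9.73, 9.73


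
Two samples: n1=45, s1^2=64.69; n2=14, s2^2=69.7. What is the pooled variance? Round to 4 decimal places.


sp^2 = ((n1-1)*s1^2 + (n2-1)*s2^2)/(n1+n2-2)
(n1-1)*s1^2 = 44 * 64.69 = 2846.36
(n2-1)*s2^2 = 13 * 69.7 = 906.1
numerator = 2846.36 + 906.1 = 3752.46
n1+n2-2 = 57
sp^2 = 3752.46 / 57 = 62541/950 ≈ 65.832632

65.8326


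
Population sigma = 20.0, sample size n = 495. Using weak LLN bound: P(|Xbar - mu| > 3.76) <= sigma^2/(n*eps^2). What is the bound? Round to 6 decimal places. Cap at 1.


bound = min(1, sigma^2/(n*eps^2))
sigma^2 = 20.0^2 = 400
n*eps^2 = 495 * 3.76^2 = 495 * 14.1376 = 6998.112
sigma^2/(n*eps^2) = 400 / 6998.112 ≈ 0.05715827

0.057158


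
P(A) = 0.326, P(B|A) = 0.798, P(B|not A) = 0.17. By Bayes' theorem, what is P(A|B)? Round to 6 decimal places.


P(A|B) = P(B|A)*P(A) / P(B), P(B) = P(B|A)*P(A) + P(B|not A)*P(not A)
P(B|A)*P(A) = 0.798 * 0.326 = 0.260148
P(B|not A)*P(not A) = 0.17 * 0.674 = 0.11458
P(B) = 0.260148 + 0.11458 = 0.374728
P(A|B) = 0.260148 / 0.374728 ≈ 0.69423155

0.694232


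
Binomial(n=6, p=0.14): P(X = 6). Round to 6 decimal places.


P = C(n,k) * p^k * (1-p)^(n-k)
C(6,6) = 1
p^k = 0.14^6 = 0.000007529536
(1-p)^(n-k) = 0.86^0 = 1
P = 1 * 0.000007529536 * 1 ≈ 0.000008

0.000008


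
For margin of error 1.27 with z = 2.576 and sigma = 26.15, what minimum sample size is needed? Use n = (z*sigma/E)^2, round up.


z*sigma/E = 2.576 * 26.15 / 1.27 = 168406/3175 ≈ 53.041260
(z*sigma/E)^2 ≈ 2813.375246
round up: n = 2814

2814


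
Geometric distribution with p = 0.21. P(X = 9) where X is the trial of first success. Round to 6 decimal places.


P = (1-p)^(k-1) * p
(1-p)^(k-1) = 0.79^8 ≈ 0.1517109
P = 0.1517109 * 0.21 ≈ 0.03185929

0.031859


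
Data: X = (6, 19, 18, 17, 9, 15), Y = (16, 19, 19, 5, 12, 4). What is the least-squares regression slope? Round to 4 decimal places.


b = sum((xi-xbar)(yi-ybar)) / sum((xi-xbar)^2)
n = 6, xbar = 84/6 = 14, ybar = 75/6 = 12.5
Sxy = sum((xi-xbar)(yi-ybar)) = 2
Sxx = sum((xi-xbar)^2) = 140
b = Sxy / Sxx = 1/70 ≈ 0.014286

0.0143


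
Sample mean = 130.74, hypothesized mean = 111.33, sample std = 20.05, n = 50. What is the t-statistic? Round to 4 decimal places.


t = (xbar - mu0) / (s/sqrt(n))
xbar - mu0 = 130.74 - 111.33 = 19.41
sqrt(50) ≈ 7.07106781
s/sqrt(n) = 20.05 / 7.07106781 ≈ 2.83549819
t = 19.41 / 2.83549819 ≈ 6.845358

6.8454


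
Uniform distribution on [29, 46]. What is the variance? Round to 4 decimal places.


Var = (b-a)^2 / 12
(b-a)^2 = (46 - 29)^2 = 289
Var = 289/12 ≈ 24.083333

24.0833


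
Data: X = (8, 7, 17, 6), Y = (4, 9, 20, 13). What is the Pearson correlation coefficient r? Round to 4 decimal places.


r = sum((xi-xbar)(yi-ybar)) / sqrt(sum((xi-xbar)^2) * sum((yi-ybar)^2))
n = 4, xbar = 38/4 = 9.5, ybar = 46/4 = 11.5
Sxy = sum((xi-xbar)(yi-ybar)) = 76
Sxx = sum((xi-xbar)^2) = 77
Syy = sum((yi-ybar)^2) = 137
sqrt(Sxx*Syy) ≈ 102.708325
r = Sxy / sqrt(Sxx*Syy) = 76 / 102.708325 ≈ 0.739959

0.7400


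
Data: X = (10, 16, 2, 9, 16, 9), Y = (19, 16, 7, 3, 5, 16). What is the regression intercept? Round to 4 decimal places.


a = ybar - b*xbar, where b = sum((xi-xbar)(yi-ybar)) / sum((xi-xbar)^2)
n = 6, xbar = 62/6 = 31/3 ≈ 10.333333, ybar = 66/6 = 11
Sxy = sum((xi-xbar)(yi-ybar)) = 29
Sxx = sum((xi-xbar)^2) = 412/3 ≈ 137.333333
b = Sxy / Sxx = 87/412 ≈ 0.211165
a = 11 - 0.211165 * 10.333333 = 3633/412 ≈ 8.817961

8.8180


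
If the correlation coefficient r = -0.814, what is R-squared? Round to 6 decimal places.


R^2 = r^2 = (-0.814)^2 = 0.662596

0.662596


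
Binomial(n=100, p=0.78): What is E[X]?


E[X] = n*p = 100 * 0.78 = 78

78


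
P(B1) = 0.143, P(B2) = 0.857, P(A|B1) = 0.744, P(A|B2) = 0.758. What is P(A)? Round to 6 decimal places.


P(A) = P(A|B1)*P(B1) + P(A|B2)*P(B2)
P(A|B1)*P(B1) = 0.744 * 0.143 = 0.106392
P(A|B2)*P(B2) = 0.758 * 0.857 = 0.649606
P(A) = 0.106392 + 0.649606 = 0.755998

0.755998


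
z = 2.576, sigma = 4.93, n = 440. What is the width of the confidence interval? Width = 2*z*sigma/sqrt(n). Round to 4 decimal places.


width = 2*z*sigma/sqrt(n)
2*z*sigma = 2 * 2.576 * 4.93 = 25.39936
sqrt(440) ≈ 20.976177
width = 25.39936 / 20.976177 ≈ 1.210867

1.2109


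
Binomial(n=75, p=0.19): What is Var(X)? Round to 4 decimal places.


Var = n*p*(1-p) = 75 * 0.19 * 0.81 = 11.5425

11.5425


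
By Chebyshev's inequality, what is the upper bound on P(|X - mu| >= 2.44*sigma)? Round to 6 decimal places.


P <= 1/k^2
k^2 = 2.44^2 = 5.9536
1/k^2 = 1 / 5.9536 = 625/3721 ≈ 0.16796560

0.167966


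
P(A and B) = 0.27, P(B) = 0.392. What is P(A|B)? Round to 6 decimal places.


P(A|B) = P(A and B) / P(B) = 0.27 / 0.392 = 135/196 ≈ 0.68877551

0.688776


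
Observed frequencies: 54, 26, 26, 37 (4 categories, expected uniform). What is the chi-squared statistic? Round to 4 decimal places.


chi2 = sum((O-E)^2/E), E = total/4
total = 143, E = 143/4 = 35.75
(54 - 35.75)^2 / 35.75 = 333.0625 / 35.75 = 5329/572 ≈ 9.316434
(26 - 35.75)^2 / 35.75 = 95.0625 / 35.75 = 117/44 ≈ 2.659091
(26 - 35.75)^2 / 35.75 = 95.0625 / 35.75 = 117/44 ≈ 2.659091
(37 - 35.75)^2 / 35.75 = 1.5625 / 35.75 = 25/572 ≈ 0.043706
chi2 = 2099/143 ≈ 14.678322

14.6783


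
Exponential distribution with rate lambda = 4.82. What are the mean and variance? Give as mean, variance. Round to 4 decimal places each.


mean = 1/lam, var = 1/lam^2
mean = 1 / 4.82 = 50/241 ≈ 0.207469
lam^2 = 4.82^2 = 23.2324
var = 1 / 23.2324 ≈ 0.043043

0.2075, 0.0430


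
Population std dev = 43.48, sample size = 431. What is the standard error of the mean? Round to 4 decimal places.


SE = sigma / sqrt(n)
sqrt(431) ≈ 20.760539
SE = 43.48 / 20.760539 ≈ 2.094358

2.0944


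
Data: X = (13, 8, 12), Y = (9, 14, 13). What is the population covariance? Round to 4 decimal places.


Cov = (1/n)*sum((xi-xbar)(yi-ybar))
n = 3, xbar = 33/3 = 11, ybar = 36/3 = 12
sum((xi-xbar)(yi-ybar)) = -11
Cov = -11 / 3 = -11/3 ≈ -3.666667

-3.6667


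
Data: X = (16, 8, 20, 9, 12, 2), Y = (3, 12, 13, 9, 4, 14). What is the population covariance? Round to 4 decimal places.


Cov = (1/n)*sum((xi-xbar)(yi-ybar))
n = 6, xbar = 67/6 ≈ 11.166667, ybar = 55/6 ≈ 9.166667
sum((xi-xbar)(yi-ybar)) = -319/6 ≈ -53.166667
Cov = -53.166667 / 6 = -319/36 ≈ -8.861111

-8.8611


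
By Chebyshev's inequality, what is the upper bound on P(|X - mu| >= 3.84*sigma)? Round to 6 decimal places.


P <= 1/k^2
k^2 = 3.84^2 = 14.7456
1/k^2 = 1 / 14.7456 = 625/9216 ≈ 0.06781684

0.067817


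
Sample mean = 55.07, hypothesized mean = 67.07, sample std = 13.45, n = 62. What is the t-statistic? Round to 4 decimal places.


t = (xbar - mu0) / (s/sqrt(n))
xbar - mu0 = 55.07 - 67.07 = -12
sqrt(62) ≈ 7.87400787
s/sqrt(n) = 13.45 / 7.87400787 ≈ 1.70815171
t = -12 / 1.70815171 ≈ -7.025137

-7.0251


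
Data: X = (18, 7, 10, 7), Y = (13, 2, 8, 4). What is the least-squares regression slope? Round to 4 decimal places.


b = sum((xi-xbar)(yi-ybar)) / sum((xi-xbar)^2)
n = 4, xbar = 42/4 = 10.5, ybar = 27/4 = 6.75
Sxy = sum((xi-xbar)(yi-ybar)) = 72.5
Sxx = sum((xi-xbar)^2) = 81
b = Sxy / Sxx = 145/162 ≈ 0.895062

0.8951


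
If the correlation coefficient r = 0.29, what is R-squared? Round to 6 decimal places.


R^2 = r^2 = (0.29)^2 = 0.0841

0.084100


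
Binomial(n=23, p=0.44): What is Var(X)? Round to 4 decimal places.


Var = n*p*(1-p) = 23 * 0.44 * 0.56 = 5.6672

5.6672


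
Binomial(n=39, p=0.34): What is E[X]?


E[X] = n*p = 39 * 0.34 = 13.26

13.26


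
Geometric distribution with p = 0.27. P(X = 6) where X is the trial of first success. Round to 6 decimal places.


P = (1-p)^(k-1) * p
(1-p)^(k-1) = 0.73^5 ≈ 0.2073072
P = 0.2073072 * 0.27 ≈ 0.05597293

0.055973


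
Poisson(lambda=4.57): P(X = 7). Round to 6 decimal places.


P = e^(-lam) * lam^k / k!
e^(-4.57) ≈ 0.01035796
lam^k = 4.57^7 ≈ 41630.670005
k! = 7! = 5040
P = 0.01035796 * 41630.670005 / 5040 ≈ 0.085557

0.085557


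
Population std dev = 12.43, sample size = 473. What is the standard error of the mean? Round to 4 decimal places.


SE = sigma / sqrt(n)
sqrt(473) ≈ 21.748563
SE = 12.43 / 21.748563 ≈ 0.571532

0.5715


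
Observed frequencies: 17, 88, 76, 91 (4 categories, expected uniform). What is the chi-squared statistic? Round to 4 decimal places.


chi2 = sum((O-E)^2/E), E = total/4
total = 272, E = 272/4 = 68
(17 - 68)^2 / 68 = 2601 / 68 = 38.25
(88 - 68)^2 / 68 = 400 / 68 = 100/17 ≈ 5.882353
(76 - 68)^2 / 68 = 64 / 68 = 16/17 ≈ 0.941176
(91 - 68)^2 / 68 = 529 / 68 = 529/68 ≈ 7.779412
chi2 = 1797/34 ≈ 52.852941

52.8529


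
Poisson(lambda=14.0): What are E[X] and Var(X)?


E[X] = Var(X) = lambda = 14.0

14.0, 14.0


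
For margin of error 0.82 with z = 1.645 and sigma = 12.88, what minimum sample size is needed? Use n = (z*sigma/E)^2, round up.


z*sigma/E = 1.645 * 12.88 / 0.82 = 52969/2050 ≈ 25.838537
(z*sigma/E)^2 ≈ 667.629973
round up: n = 668

668


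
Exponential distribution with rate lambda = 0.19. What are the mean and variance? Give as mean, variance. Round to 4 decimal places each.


mean = 1/lam, var = 1/lam^2
mean = 1 / 0.19 = 100/19 ≈ 5.263158
lam^2 = 0.19^2 = 0.0361
var = 1 / 0.0361 = 10000/361 ≈ 27.700831

5.2632, 27.7008


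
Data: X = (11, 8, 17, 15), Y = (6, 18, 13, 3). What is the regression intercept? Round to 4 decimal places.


a = ybar - b*xbar, where b = sum((xi-xbar)(yi-ybar)) / sum((xi-xbar)^2)
n = 4, xbar = 51/4 = 12.75, ybar = 40/4 = 10
Sxy = sum((xi-xbar)(yi-ybar)) = -34
Sxx = sum((xi-xbar)^2) = 48.75
b = Sxy / Sxx = -136/195 ≈ -0.697436
a = 10 - (-0.697436) * 12.75 = 1228/65 ≈ 18.892308

18.8923


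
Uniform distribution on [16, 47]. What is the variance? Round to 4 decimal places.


Var = (b-a)^2 / 12
(b-a)^2 = (47 - 16)^2 = 961
Var = 961/12 ≈ 80.083333

80.0833


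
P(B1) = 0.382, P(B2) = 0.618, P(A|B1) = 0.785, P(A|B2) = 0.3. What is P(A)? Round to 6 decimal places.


P(A) = P(A|B1)*P(B1) + P(A|B2)*P(B2)
P(A|B1)*P(B1) = 0.785 * 0.382 = 0.29987
P(A|B2)*P(B2) = 0.3 * 0.618 = 0.1854
P(A) = 0.29987 + 0.1854 = 0.48527

0.485270


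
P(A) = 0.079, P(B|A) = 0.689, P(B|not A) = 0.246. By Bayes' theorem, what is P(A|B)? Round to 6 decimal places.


P(A|B) = P(B|A)*P(A) / P(B), P(B) = P(B|A)*P(A) + P(B|not A)*P(not A)
P(B|A)*P(A) = 0.689 * 0.079 = 0.054431
P(B|not A)*P(not A) = 0.246 * 0.921 = 0.226566
P(B) = 0.054431 + 0.226566 = 0.280997
P(A|B) = 0.054431 / 0.280997 ≈ 0.19370669

0.193707


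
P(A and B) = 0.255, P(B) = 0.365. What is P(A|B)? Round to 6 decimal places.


P(A|B) = P(A and B) / P(B) = 0.255 / 0.365 = 51/73 ≈ 0.69863014

0.698630


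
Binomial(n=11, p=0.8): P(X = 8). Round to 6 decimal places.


P = C(n,k) * p^k * (1-p)^(n-k)
C(11,8) = 165
p^k = 0.8^8 ≈ 0.1677722
(1-p)^(n-k) = 0.2^3 = 0.008
P = 165 * 0.1677722 * 0.008 ≈ 0.221459

0.221459


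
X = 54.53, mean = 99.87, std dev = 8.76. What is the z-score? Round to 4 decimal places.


z = (X - mu) / sigma
X - mu = 54.53 - 99.87 = -45.34
z = -45.34 / 8.76 = -2267/438 ≈ -5.175799

-5.1758


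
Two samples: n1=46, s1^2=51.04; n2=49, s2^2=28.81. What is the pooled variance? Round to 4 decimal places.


sp^2 = ((n1-1)*s1^2 + (n2-1)*s2^2)/(n1+n2-2)
(n1-1)*s1^2 = 45 * 51.04 = 2296.8
(n2-1)*s2^2 = 48 * 28.81 = 1382.88
numerator = 2296.8 + 1382.88 = 3679.68
n1+n2-2 = 93
sp^2 = 3679.68 / 93 = 30664/775 ≈ 39.566452

39.5665


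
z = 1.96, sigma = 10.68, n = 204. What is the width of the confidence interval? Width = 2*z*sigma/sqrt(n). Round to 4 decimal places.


width = 2*z*sigma/sqrt(n)
2*z*sigma = 2 * 1.96 * 10.68 = 41.8656
sqrt(204) ≈ 14.282857
width = 41.8656 / 14.282857 ≈ 2.931178

2.9312


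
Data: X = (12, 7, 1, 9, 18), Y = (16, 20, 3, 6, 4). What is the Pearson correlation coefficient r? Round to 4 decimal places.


r = sum((xi-xbar)(yi-ybar)) / sqrt(sum((xi-xbar)^2) * sum((yi-ybar)^2))
n = 5, xbar = 47/5 = 9.4, ybar = 49/5 = 9.8
Sxy = sum((xi-xbar)(yi-ybar)) = 0.4
Sxx = sum((xi-xbar)^2) = 157.2
Syy = sum((yi-ybar)^2) = 236.8
sqrt(Sxx*Syy) ≈ 192.937710
r = Sxy / sqrt(Sxx*Syy) = 0.4 / 192.937710 ≈ 0.002073

0.0021


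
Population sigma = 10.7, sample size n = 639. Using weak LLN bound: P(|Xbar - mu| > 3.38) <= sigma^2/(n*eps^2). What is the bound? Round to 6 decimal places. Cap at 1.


bound = min(1, sigma^2/(n*eps^2))
sigma^2 = 10.7^2 = 114.49
n*eps^2 = 639 * 3.38^2 = 639 * 11.4244 = 7300.1916
sigma^2/(n*eps^2) = 114.49 / 7300.1916 ≈ 0.01568315

0.015683


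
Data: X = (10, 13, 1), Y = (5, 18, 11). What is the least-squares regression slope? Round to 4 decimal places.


b = sum((xi-xbar)(yi-ybar)) / sum((xi-xbar)^2)
n = 3, xbar = 24/3 = 8, ybar = 34/3 ≈ 11.333333
Sxy = sum((xi-xbar)(yi-ybar)) = 23
Sxx = sum((xi-xbar)^2) = 78
b = Sxy / Sxx = 23/78 ≈ 0.294872

0.2949


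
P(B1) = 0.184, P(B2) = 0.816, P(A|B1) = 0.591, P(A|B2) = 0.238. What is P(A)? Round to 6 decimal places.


P(A) = P(A|B1)*P(B1) + P(A|B2)*P(B2)
P(A|B1)*P(B1) = 0.591 * 0.184 = 0.108744
P(A|B2)*P(B2) = 0.238 * 0.816 = 0.194208
P(A) = 0.108744 + 0.194208 = 0.302952

0.302952


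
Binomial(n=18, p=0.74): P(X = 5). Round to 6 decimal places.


P = C(n,k) * p^k * (1-p)^(n-k)
C(18,5) = 8568
p^k = 0.74^5 ≈ 0.2219007
(1-p)^(n-k) = 0.26^13 ≈ 0.00000002481153
P = 8568 * 0.2219007 * 0.00000002481153 ≈ 0.000047

0.000047


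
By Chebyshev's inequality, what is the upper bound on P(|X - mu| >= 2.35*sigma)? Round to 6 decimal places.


P <= 1/k^2
k^2 = 2.35^2 = 5.5225
1/k^2 = 1 / 5.5225 = 400/2209 ≈ 0.18107741

0.181077


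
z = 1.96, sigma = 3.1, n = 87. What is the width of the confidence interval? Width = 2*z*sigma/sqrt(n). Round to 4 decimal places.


width = 2*z*sigma/sqrt(n)
2*z*sigma = 2 * 1.96 * 3.1 = 12.152
sqrt(87) ≈ 9.327379
width = 12.152 / 9.327379 ≈ 1.302831

1.3028


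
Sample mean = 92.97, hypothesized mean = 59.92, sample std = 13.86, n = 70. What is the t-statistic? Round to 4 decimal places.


t = (xbar - mu0) / (s/sqrt(n))
xbar - mu0 = 92.97 - 59.92 = 33.05
sqrt(70) ≈ 8.36660027
s/sqrt(n) = 13.86 / 8.36660027 ≈ 1.65658685
t = 33.05 / 1.65658685 ≈ 19.950659

19.9507


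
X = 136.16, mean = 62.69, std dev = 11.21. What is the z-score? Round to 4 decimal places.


z = (X - mu) / sigma
X - mu = 136.16 - 62.69 = 73.47
z = 73.47 / 11.21 = 7347/1121 ≈ 6.553970

6.5540


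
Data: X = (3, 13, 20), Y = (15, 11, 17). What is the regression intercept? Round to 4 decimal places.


a = ybar - b*xbar, where b = sum((xi-xbar)(yi-ybar)) / sum((xi-xbar)^2)
n = 3, xbar = 36/3 = 12, ybar = 43/3 ≈ 14.333333
Sxy = sum((xi-xbar)(yi-ybar)) = 12
Sxx = sum((xi-xbar)^2) = 146
b = Sxy / Sxx = 6/73 ≈ 0.082192
a = 14.333333 - 0.082192 * 12 = 2923/219 ≈ 13.347032

13.3470


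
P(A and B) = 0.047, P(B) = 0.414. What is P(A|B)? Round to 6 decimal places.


P(A|B) = P(A and B) / P(B) = 0.047 / 0.414 = 47/414 ≈ 0.11352657

0.113527


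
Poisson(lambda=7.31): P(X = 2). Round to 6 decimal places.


P = e^(-lam) * lam^k / k!
e^(-7.31) ≈ 0.0006688171
lam^k = 7.31^2 = 53.4361
k! = 2! = 2
P = 0.0006688171 * 53.4361 / 2 ≈ 0.017869

0.017869


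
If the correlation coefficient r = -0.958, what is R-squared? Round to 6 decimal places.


R^2 = r^2 = (-0.958)^2 = 0.917764

0.917764


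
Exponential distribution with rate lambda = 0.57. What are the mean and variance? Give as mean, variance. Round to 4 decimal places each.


mean = 1/lam, var = 1/lam^2
mean = 1 / 0.57 = 100/57 ≈ 1.754386
lam^2 = 0.57^2 = 0.3249
var = 1 / 0.3249 = 10000/3249 ≈ 3.077870

1.7544, 3.0779


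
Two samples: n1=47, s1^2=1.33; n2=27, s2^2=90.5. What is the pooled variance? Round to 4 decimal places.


sp^2 = ((n1-1)*s1^2 + (n2-1)*s2^2)/(n1+n2-2)
(n1-1)*s1^2 = 46 * 1.33 = 61.18
(n2-1)*s2^2 = 26 * 90.5 = 2353
numerator = 61.18 + 2353 = 2414.18
n1+n2-2 = 72
sp^2 = 2414.18 / 72 = 120709/3600 ≈ 33.530278

33.5303


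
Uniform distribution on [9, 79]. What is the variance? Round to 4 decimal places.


Var = (b-a)^2 / 12
(b-a)^2 = (79 - 9)^2 = 4900
Var = 4900/12 ≈ 408.333333

408.3333


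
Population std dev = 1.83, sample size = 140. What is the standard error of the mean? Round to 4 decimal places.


SE = sigma / sqrt(n)
sqrt(140) ≈ 11.832160
SE = 1.83 / 11.832160 ≈ 0.154663

0.1547


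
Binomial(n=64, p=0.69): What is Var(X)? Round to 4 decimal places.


Var = n*p*(1-p) = 64 * 0.69 * 0.31 = 13.6896

13.6896


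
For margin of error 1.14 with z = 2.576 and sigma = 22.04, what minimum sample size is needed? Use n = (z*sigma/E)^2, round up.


z*sigma/E = 2.576 * 22.04 / 1.14 = 18676/375 ≈ 49.802667
(z*sigma/E)^2 ≈ 2480.305607
round up: n = 2481

2481


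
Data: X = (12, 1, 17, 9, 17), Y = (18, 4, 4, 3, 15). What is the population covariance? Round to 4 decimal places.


Cov = (1/n)*sum((xi-xbar)(yi-ybar))
n = 5, xbar = 56/5 = 11.2, ybar = 44/5 = 8.8
sum((xi-xbar)(yi-ybar)) = 77.2
Cov = 77.2 / 5 = 15.44

15.4400


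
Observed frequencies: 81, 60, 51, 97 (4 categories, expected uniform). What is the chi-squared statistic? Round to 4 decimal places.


chi2 = sum((O-E)^2/E), E = total/4
total = 289, E = 289/4 = 72.25
(81 - 72.25)^2 / 72.25 = 76.5625 / 72.25 = 1225/1156 ≈ 1.059689
(60 - 72.25)^2 / 72.25 = 150.0625 / 72.25 = 2401/1156 ≈ 2.076990
(51 - 72.25)^2 / 72.25 = 451.5625 / 72.25 = 6.25
(97 - 72.25)^2 / 72.25 = 612.5625 / 72.25 = 9801/1156 ≈ 8.478374
chi2 = 5163/289 ≈ 17.865052

17.8651


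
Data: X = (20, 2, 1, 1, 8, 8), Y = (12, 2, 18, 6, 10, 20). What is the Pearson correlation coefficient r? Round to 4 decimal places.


r = sum((xi-xbar)(yi-ybar)) / sqrt(sum((xi-xbar)^2) * sum((yi-ybar)^2))
n = 6, xbar = 40/6 = 20/3 ≈ 6.666667, ybar = 68/6 = 34/3 ≈ 11.333333
Sxy = sum((xi-xbar)(yi-ybar)) = 164/3 ≈ 54.666667
Sxx = sum((xi-xbar)^2) = 802/3 ≈ 267.333333
Syy = sum((yi-ybar)^2) = 712/3 ≈ 237.333333
sqrt(Sxx*Syy) ≈ 251.887100
r = Sxy / sqrt(Sxx*Syy) = 54.666667 / 251.887100 ≈ 0.217028

0.2170


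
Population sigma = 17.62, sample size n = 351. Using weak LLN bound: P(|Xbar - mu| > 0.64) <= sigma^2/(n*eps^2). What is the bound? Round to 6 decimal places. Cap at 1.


bound = min(1, sigma^2/(n*eps^2))
sigma^2 = 17.62^2 = 310.4644
n*eps^2 = 351 * 0.64^2 = 351 * 0.4096 = 143.7696
sigma^2/(n*eps^2) = 310.4644 / 143.7696 ≈ 2.15945791
this exceeds 1, so the bound is capped at 1

1.000000


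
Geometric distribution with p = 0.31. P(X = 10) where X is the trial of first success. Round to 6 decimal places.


P = (1-p)^(k-1) * p
(1-p)^(k-1) = 0.69^9 ≈ 0.03545209
P = 0.03545209 * 0.31 ≈ 0.01099015

0.010990


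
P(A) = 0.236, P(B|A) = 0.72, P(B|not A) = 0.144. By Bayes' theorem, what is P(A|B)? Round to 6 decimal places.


P(A|B) = P(B|A)*P(A) / P(B), P(B) = P(B|A)*P(A) + P(B|not A)*P(not A)
P(B|A)*P(A) = 0.72 * 0.236 = 0.16992
P(B|not A)*P(not A) = 0.144 * 0.764 = 0.110016
P(B) = 0.16992 + 0.110016 = 0.279936
P(A|B) = 0.16992 / 0.279936 = 295/486 ≈ 0.60699588

0.606996


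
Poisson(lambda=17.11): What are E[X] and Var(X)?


E[X] = Var(X) = lambda = 17.11

17.11, 17.11


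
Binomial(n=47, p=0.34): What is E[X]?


E[X] = n*p = 47 * 0.34 = 15.98

15.98


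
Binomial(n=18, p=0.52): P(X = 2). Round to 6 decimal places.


P = C(n,k) * p^k * (1-p)^(n-k)
C(18,2) = 153
p^k = 0.52^2 = 0.2704
(1-p)^(n-k) = 0.48^16 ≈ 0.000007940718
P = 153 * 0.2704 * 0.000007940718 ≈ 0.000329

0.000329


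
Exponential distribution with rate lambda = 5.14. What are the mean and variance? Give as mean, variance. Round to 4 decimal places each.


mean = 1/lam, var = 1/lam^2
mean = 1 / 5.14 = 50/257 ≈ 0.194553
lam^2 = 5.14^2 = 26.4196
var = 1 / 26.4196 ≈ 0.037851

0.1946, 0.0379


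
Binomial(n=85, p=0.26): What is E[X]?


E[X] = n*p = 85 * 0.26 = 22.1

22.1
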